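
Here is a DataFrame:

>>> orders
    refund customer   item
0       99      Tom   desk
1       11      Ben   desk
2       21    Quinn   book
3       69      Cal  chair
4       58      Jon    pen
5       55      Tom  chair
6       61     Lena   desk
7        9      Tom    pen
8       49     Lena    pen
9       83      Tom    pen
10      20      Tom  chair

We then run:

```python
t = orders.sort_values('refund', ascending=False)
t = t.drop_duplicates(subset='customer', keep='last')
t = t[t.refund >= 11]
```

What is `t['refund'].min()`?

sort by refund descending:
    refund customer   item
0       99      Tom   desk
9       83      Tom    pen
3       69      Cal  chair
6       61     Lena   desk
4       58      Jon    pen
5       55      Tom  chair
8       49     Lena    pen
2       21    Quinn   book
10      20      Tom  chair
1       11      Ben   desk
7        9      Tom    pen
drop duplicate customer (keep=last):
   refund customer   item
3      69      Cal  chair
4      58      Jon    pen
8      49     Lena    pen
2      21    Quinn   book
1      11      Ben   desk
7       9      Tom    pen
filter rows where refund >= 11:
   refund customer   item
3      69      Cal  chair
4      58      Jon    pen
8      49     Lena    pen
2      21    Quinn   book
1      11      Ben   desk
Reading off the min of column 'refund', we get 11.

11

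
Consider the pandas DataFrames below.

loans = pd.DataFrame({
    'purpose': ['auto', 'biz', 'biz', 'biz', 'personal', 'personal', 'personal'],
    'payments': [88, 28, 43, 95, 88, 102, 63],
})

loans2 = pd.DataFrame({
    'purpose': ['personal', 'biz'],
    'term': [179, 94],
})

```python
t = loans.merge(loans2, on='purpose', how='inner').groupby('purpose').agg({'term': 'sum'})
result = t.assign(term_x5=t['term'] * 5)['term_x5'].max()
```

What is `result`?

merge on 'purpose' (how='inner') → 6 rows:
    purpose  payments  term
0       biz        28    94
1       biz        43    94
2       biz        95    94
3  personal        88   179
4  personal       102   179
5  personal        63   179
group by purpose, sum of term:
          term
purpose       
biz        282
personal   537
add column term_x5 = t['term'] * 5:
          term  term_x5
purpose                
biz        282     1410
personal   537     2685
Then the max of column 'term_x5': 2685

2685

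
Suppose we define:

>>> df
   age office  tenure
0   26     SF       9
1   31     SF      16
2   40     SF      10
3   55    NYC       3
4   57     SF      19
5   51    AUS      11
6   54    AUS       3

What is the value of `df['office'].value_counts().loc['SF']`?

4

value_counts of office:
office
SF     4
AUS    2
NYC    1
Name: count, dtype: int64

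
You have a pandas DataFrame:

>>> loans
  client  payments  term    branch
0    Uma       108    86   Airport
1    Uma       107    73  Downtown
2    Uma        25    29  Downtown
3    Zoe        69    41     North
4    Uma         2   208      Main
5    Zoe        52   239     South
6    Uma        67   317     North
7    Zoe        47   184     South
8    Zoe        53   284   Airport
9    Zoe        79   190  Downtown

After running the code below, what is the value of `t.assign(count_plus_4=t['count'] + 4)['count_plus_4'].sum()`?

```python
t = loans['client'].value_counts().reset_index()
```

18

value_counts of client:
client
Uma    5
Zoe    5
Name: count, dtype: int64
reset_index():
  client  count
0    Uma      5
1    Zoe      5
add column count_plus_4 = t['count'] + 4:
  client  count  count_plus_4
0    Uma      5             9
1    Zoe      5             9
Then the sum of column 'count_plus_4': 18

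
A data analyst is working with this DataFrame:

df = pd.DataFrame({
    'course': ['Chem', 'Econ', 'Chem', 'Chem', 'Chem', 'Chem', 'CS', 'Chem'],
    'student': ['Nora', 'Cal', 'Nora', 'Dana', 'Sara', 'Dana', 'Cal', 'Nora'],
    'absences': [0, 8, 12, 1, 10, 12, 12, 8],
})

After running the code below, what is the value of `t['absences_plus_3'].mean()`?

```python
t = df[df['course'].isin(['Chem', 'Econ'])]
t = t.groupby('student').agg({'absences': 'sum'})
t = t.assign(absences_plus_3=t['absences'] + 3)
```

15.75

filter rows where course in ['Chem', 'Econ']:
  course student  absences
0   Chem    Nora         0
1   Econ     Cal         8
2   Chem    Nora        12
3   Chem    Dana         1
4   Chem    Sara        10
5   Chem    Dana        12
7   Chem    Nora         8
group by student, sum of absences:
         absences
student          
Cal             8
Dana           13
Nora           20
Sara           10
add column absences_plus_3 = t['absences'] + 3:
         absences  absences_plus_3
student                           
Cal             8               11
Dana           13               16
Nora           20               23
Sara           10               13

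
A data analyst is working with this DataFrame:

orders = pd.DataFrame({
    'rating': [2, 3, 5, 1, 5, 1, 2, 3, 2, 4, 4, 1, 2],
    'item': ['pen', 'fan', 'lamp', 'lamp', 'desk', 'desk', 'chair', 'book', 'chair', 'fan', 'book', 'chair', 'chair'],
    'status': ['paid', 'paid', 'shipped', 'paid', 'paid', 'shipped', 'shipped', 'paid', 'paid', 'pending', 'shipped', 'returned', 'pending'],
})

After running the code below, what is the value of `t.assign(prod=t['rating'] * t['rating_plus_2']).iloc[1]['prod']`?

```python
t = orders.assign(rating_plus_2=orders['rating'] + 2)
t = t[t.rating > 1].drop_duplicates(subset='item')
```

15

add column rating_plus_2 = orders['rating'] + 2:
    rating   item    status  rating_plus_2
0        2    pen      paid              4
1        3    fan      paid              5
2        5   lamp   shipped              7
3        1   lamp      paid              3
4        5   desk      paid              7
5        1   desk   shipped              3
6        2  chair   shipped              4
7        3   book      paid              5
8        2  chair      paid              4
9        4    fan   pending              6
10       4   book   shipped              6
11       1  chair  returned              3
12       2  chair   pending              4
filter rows where rating > 1:
    rating   item   status  rating_plus_2
0        2    pen     paid              4
1        3    fan     paid              5
2        5   lamp  shipped              7
4        5   desk     paid              7
6        2  chair  shipped              4
7        3   book     paid              5
8        2  chair     paid              4
9        4    fan  pending              6
10       4   book  shipped              6
12       2  chair  pending              4
drop duplicate item (keep=first):
   rating   item   status  rating_plus_2
0       2    pen     paid              4
1       3    fan     paid              5
2       5   lamp  shipped              7
4       5   desk     paid              7
6       2  chair  shipped              4
7       3   book     paid              5
add column prod = t['rating'] * t['rating_plus_2']:
   rating   item   status  rating_plus_2  prod
0       2    pen     paid              4     8
1       3    fan     paid              5    15
2       5   lamp  shipped              7    35
4       5   desk     paid              7    35
6       2  chair  shipped              4     8
7       3   book     paid              5    15
Taking the value at position 1, column 'prod' gives 15.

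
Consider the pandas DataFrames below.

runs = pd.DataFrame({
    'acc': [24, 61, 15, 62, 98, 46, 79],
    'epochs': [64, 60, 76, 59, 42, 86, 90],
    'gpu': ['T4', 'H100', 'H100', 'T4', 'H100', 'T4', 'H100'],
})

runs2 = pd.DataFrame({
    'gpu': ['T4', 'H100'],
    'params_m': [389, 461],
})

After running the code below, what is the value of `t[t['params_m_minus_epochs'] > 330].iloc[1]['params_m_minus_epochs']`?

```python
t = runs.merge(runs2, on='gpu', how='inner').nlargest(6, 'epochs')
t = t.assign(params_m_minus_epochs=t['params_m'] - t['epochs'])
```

385

merge on 'gpu' (how='inner') → 7 rows:
   acc  epochs   gpu  params_m
0   24      64    T4       389
1   61      60  H100       461
2   15      76  H100       461
3   62      59    T4       389
4   98      42  H100       461
5   46      86    T4       389
6   79      90  H100       461
take 6 rows with largest epochs:
   acc  epochs   gpu  params_m
6   79      90  H100       461
5   46      86    T4       389
2   15      76  H100       461
0   24      64    T4       389
1   61      60  H100       461
3   62      59    T4       389
add column params_m_minus_epochs = t['params_m'] - t['epochs']:
   acc  epochs   gpu  params_m  params_m_minus_epochs
6   79      90  H100       461                    371
5   46      86    T4       389                    303
2   15      76  H100       461                    385
0   24      64    T4       389                    325
1   61      60  H100       461                    401
3   62      59    T4       389                    330
filter rows where params_m_minus_epochs > 330:
   acc  epochs   gpu  params_m  params_m_minus_epochs
6   79      90  H100       461                    371
2   15      76  H100       461                    385
1   61      60  H100       461                    401
Reading off the value at position 1, column 'params_m_minus_epochs', we get 385.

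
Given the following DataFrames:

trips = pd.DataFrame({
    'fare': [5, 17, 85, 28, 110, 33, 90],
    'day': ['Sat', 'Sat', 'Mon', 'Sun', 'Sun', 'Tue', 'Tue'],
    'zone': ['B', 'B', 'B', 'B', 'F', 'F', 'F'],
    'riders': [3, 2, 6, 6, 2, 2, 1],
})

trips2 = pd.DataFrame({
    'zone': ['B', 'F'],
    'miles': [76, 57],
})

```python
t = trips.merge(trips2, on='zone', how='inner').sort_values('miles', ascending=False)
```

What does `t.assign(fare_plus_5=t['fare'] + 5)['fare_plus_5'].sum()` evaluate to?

403

merge on 'zone' (how='inner') → 7 rows:
   fare  day zone  riders  miles
0     5  Sat    B       3     76
1    17  Sat    B       2     76
2    85  Mon    B       6     76
3    28  Sun    B       6     76
4   110  Sun    F       2     57
5    33  Tue    F       2     57
6    90  Tue    F       1     57
sort by miles descending:
   fare  day zone  riders  miles
0     5  Sat    B       3     76
1    17  Sat    B       2     76
2    85  Mon    B       6     76
3    28  Sun    B       6     76
4   110  Sun    F       2     57
5    33  Tue    F       2     57
6    90  Tue    F       1     57
add column fare_plus_5 = t['fare'] + 5:
   fare  day zone  riders  miles  fare_plus_5
0     5  Sat    B       3     76           10
1    17  Sat    B       2     76           22
2    85  Mon    B       6     76           90
3    28  Sun    B       6     76           33
4   110  Sun    F       2     57          115
5    33  Tue    F       2     57           38
6    90  Tue    F       1     57           95
Hence 403.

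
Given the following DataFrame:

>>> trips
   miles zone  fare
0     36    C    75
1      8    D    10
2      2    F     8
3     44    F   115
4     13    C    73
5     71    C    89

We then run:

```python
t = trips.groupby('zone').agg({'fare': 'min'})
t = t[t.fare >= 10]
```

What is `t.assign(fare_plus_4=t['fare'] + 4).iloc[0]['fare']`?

group by zone, min of fare:
      fare
zone      
C       73
D       10
F        8
filter rows where fare >= 10:
      fare
zone      
C       73
D       10
add column fare_plus_4 = t['fare'] + 4:
      fare  fare_plus_4
zone                   
C       73           77
D       10           14
Finally, value at position 0, column 'fare' = 73.

73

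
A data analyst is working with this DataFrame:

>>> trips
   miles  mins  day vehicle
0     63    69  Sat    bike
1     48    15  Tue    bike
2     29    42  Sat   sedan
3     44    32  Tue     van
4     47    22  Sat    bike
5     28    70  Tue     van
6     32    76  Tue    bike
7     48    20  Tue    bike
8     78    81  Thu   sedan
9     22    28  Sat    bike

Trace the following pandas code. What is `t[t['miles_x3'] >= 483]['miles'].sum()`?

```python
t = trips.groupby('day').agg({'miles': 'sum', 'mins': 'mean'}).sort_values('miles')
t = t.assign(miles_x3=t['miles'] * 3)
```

361

group by day: sum(miles), mean(mins):
     miles   mins
day              
Sat    161  40.25
Thu     78  81.00
Tue    200  42.60
sort by miles:
     miles   mins
day              
Thu     78  81.00
Sat    161  40.25
Tue    200  42.60
add column miles_x3 = t['miles'] * 3:
     miles   mins  miles_x3
day                        
Thu     78  81.00       234
Sat    161  40.25       483
Tue    200  42.60       600
filter rows where miles_x3 >= 483:
     miles   mins  miles_x3
day                        
Sat    161  40.25       483
Tue    200  42.60       600
sum of column 'miles' → 361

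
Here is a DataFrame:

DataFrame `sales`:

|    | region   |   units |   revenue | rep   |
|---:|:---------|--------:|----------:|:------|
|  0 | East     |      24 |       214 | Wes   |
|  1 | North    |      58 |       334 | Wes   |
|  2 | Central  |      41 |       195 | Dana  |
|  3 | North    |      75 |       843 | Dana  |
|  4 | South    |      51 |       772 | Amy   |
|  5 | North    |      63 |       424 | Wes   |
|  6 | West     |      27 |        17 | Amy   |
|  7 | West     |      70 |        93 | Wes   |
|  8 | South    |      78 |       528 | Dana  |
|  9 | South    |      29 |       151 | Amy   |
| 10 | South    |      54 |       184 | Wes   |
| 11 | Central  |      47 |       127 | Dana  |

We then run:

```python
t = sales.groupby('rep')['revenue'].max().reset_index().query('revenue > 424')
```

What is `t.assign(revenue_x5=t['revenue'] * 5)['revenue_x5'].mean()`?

4037.5

group by rep, max of revenue:
rep
Amy     772
Dana    843
Wes     424
Name: revenue, dtype: int64
reset_index():
    rep  revenue
0   Amy      772
1  Dana      843
2   Wes      424
filter rows where revenue > 424:
    rep  revenue
0   Amy      772
1  Dana      843
add column revenue_x5 = t['revenue'] * 5:
    rep  revenue  revenue_x5
0   Amy      772        3860
1  Dana      843        4215
Then the mean of column 'revenue_x5': 4037.5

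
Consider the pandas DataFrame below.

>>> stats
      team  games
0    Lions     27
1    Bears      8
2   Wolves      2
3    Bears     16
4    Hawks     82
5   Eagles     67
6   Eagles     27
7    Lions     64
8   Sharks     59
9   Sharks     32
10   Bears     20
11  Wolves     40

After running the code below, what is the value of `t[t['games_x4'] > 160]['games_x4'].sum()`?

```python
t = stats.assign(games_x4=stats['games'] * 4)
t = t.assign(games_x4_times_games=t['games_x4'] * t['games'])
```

add column games_x4 = stats['games'] * 4:
      team  games  games_x4
0    Lions     27       108
1    Bears      8        32
2   Wolves      2         8
3    Bears     16        64
4    Hawks     82       328
5   Eagles     67       268
6   Eagles     27       108
7    Lions     64       256
8   Sharks     59       236
9   Sharks     32       128
10   Bears     20        80
11  Wolves     40       160
add column games_x4_times_games = t['games_x4'] * t['games']:
      team  games  games_x4  games_x4_times_games
0    Lions     27       108                  2916
1    Bears      8        32                   256
2   Wolves      2         8                    16
3    Bears     16        64                  1024
4    Hawks     82       328                 26896
5   Eagles     67       268                 17956
6   Eagles     27       108                  2916
7    Lions     64       256                 16384
8   Sharks     59       236                 13924
9   Sharks     32       128                  4096
10   Bears     20        80                  1600
11  Wolves     40       160                  6400
filter rows where games_x4 > 160:
     team  games  games_x4  games_x4_times_games
4   Hawks     82       328                 26896
5  Eagles     67       268                 17956
7   Lions     64       256                 16384
8  Sharks     59       236                 13924

1088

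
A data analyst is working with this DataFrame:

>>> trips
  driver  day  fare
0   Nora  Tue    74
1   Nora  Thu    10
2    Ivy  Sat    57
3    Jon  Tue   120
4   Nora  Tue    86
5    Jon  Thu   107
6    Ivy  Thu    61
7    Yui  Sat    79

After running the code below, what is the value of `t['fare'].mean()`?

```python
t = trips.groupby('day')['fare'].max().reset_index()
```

102.0

group by day, max of fare:
day
Sat     79
Thu    107
Tue    120
Name: fare, dtype: int64
reset_index():
   day  fare
0  Sat    79
1  Thu   107
2  Tue   120
Then the mean of column 'fare': 102.0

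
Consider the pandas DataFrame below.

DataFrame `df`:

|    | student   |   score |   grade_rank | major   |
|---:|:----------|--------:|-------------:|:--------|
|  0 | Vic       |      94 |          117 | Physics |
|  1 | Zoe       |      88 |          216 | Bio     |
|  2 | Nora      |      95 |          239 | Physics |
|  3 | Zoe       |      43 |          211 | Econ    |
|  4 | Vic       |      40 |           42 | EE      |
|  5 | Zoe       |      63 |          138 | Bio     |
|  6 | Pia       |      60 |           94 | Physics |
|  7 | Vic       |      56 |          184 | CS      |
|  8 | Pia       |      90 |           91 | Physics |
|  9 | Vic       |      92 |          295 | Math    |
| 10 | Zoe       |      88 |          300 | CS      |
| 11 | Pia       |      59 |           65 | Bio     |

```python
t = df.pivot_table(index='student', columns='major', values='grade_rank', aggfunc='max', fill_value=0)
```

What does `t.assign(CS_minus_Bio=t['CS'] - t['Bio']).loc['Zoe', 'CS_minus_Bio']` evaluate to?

pivot: rows=student, cols=major, max(grade_rank):
major    Bio   CS  EE  Econ  Math  Physics
student                                   
Nora       0    0   0     0     0      239
Pia       65    0   0     0     0       94
Vic        0  184  42     0   295      117
Zoe      216  300   0   211     0        0
add column CS_minus_Bio = t['CS'] - t['Bio']:
major    Bio   CS  EE  Econ  Math  Physics  CS_minus_Bio
student                                                 
Nora       0    0   0     0     0      239             0
Pia       65    0   0     0     0       94           -65
Vic        0  184  42     0   295      117           184
Zoe      216  300   0   211     0        0            84

84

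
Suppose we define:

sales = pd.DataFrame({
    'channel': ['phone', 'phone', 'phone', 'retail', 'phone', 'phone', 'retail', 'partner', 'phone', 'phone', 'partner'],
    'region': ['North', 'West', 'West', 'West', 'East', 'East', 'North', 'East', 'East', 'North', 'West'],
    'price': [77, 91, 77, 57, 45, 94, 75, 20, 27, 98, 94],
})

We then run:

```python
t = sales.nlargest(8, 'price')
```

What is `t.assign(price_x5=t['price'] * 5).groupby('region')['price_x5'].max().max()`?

take 8 rows with largest price:
    channel region  price
9     phone  North     98
5     phone   East     94
10  partner   West     94
1     phone   West     91
0     phone  North     77
2     phone   West     77
6    retail  North     75
3    retail   West     57
add column price_x5 = t['price'] * 5:
    channel region  price  price_x5
9     phone  North     98       490
5     phone   East     94       470
10  partner   West     94       470
1     phone   West     91       455
0     phone  North     77       385
2     phone   West     77       385
6    retail  North     75       375
3    retail   West     57       285
group by region, max of price_x5:
region
East     470
North    490
West     470
Name: price_x5, dtype: int64
So max() = 490.

490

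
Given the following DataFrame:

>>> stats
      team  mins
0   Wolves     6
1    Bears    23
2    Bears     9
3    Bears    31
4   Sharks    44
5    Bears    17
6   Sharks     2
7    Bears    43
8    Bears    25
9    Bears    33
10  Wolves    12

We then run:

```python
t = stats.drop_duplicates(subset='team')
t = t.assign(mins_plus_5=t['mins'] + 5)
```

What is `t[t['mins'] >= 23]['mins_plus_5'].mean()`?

drop duplicate team (keep=first):
     team  mins
0  Wolves     6
1   Bears    23
4  Sharks    44
add column mins_plus_5 = t['mins'] + 5:
     team  mins  mins_plus_5
0  Wolves     6           11
1   Bears    23           28
4  Sharks    44           49
filter rows where mins >= 23:
     team  mins  mins_plus_5
1   Bears    23           28
4  Sharks    44           49
mean of column 'mins_plus_5' → 38.5

38.5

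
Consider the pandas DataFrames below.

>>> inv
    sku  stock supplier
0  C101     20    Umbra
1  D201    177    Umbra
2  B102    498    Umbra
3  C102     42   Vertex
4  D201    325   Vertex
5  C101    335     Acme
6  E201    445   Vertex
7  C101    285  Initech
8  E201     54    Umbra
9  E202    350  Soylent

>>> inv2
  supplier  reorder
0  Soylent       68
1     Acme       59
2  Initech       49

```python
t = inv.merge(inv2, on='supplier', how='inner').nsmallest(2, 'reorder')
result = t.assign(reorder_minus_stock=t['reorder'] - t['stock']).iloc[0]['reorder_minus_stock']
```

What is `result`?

-236

merge on 'supplier' (how='inner') → 3 rows:
    sku  stock supplier  reorder
0  C101    335     Acme       59
1  C101    285  Initech       49
2  E202    350  Soylent       68
take 2 rows with smallest reorder:
    sku  stock supplier  reorder
1  C101    285  Initech       49
0  C101    335     Acme       59
add column reorder_minus_stock = t['reorder'] - t['stock']:
    sku  stock supplier  reorder  reorder_minus_stock
1  C101    285  Initech       49                 -236
0  C101    335     Acme       59                 -276
Then the value at position 0, column 'reorder_minus_stock': -236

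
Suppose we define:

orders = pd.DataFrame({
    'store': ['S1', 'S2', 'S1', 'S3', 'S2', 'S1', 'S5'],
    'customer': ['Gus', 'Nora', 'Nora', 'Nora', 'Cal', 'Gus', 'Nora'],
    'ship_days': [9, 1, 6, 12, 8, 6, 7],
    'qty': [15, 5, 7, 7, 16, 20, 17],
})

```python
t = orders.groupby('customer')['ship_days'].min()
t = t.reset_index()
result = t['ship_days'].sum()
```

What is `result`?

15

group by customer, min of ship_days:
customer
Cal     8
Gus     6
Nora    1
Name: ship_days, dtype: int64
reset_index():
  customer  ship_days
0      Cal          8
1      Gus          6
2     Nora          1
Finally, sum of column 'ship_days' = 15.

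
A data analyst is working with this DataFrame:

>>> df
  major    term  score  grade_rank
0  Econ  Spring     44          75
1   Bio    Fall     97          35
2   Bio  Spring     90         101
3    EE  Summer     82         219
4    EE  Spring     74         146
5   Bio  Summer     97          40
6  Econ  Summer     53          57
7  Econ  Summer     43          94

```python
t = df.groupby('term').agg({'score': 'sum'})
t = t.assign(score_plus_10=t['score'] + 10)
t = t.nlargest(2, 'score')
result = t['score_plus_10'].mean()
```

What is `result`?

group by term, sum of score:
        score
term         
Fall       97
Spring    208
Summer    275
add column score_plus_10 = t['score'] + 10:
        score  score_plus_10
term                        
Fall       97            107
Spring    208            218
Summer    275            285
take 2 rows with largest score:
        score  score_plus_10
term                        
Summer    275            285
Spring    208            218
Then the mean of column 'score_plus_10': 251.5

251.5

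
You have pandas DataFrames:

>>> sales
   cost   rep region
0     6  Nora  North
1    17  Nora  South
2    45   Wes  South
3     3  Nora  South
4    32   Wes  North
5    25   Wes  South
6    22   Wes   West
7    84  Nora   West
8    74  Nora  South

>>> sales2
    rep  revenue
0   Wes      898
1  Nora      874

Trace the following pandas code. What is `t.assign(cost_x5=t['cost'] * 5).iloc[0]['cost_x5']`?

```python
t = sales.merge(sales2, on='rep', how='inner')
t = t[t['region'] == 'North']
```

30

merge on 'rep' (how='inner') → 9 rows:
   cost   rep region  revenue
0     6  Nora  North      874
1    17  Nora  South      874
2    45   Wes  South      898
3     3  Nora  South      874
4    32   Wes  North      898
5    25   Wes  South      898
6    22   Wes   West      898
7    84  Nora   West      874
8    74  Nora  South      874
filter rows where region == 'North':
   cost   rep region  revenue
0     6  Nora  North      874
4    32   Wes  North      898
add column cost_x5 = t['cost'] * 5:
   cost   rep region  revenue  cost_x5
0     6  Nora  North      874       30
4    32   Wes  North      898      160
The value at position 0, column 'cost_x5' is 30.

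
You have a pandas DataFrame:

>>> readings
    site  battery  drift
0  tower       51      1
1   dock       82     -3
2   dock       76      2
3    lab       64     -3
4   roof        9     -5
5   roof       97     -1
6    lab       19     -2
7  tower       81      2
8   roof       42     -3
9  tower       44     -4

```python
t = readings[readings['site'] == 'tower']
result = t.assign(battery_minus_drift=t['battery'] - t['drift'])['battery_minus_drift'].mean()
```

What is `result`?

filter rows where site == 'tower':
    site  battery  drift
0  tower       51      1
7  tower       81      2
9  tower       44     -4
add column battery_minus_drift = t['battery'] - t['drift']:
    site  battery  drift  battery_minus_drift
0  tower       51      1                   50
7  tower       81      2                   79
9  tower       44     -4                   48
Finally, mean of column 'battery_minus_drift' = 59.0.

59.0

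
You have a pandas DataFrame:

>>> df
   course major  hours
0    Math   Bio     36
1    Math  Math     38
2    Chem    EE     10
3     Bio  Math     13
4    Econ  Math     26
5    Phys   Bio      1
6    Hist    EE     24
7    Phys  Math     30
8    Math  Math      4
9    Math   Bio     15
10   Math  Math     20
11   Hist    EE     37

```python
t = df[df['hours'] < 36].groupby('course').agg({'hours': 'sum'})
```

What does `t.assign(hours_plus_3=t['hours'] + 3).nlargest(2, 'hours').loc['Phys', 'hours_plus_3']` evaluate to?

filter rows where hours < 36:
   course major  hours
2    Chem    EE     10
3     Bio  Math     13
4    Econ  Math     26
5    Phys   Bio      1
6    Hist    EE     24
7    Phys  Math     30
8    Math  Math      4
9    Math   Bio     15
10   Math  Math     20
group by course, sum of hours:
        hours
course       
Bio        13
Chem       10
Econ       26
Hist       24
Math       39
Phys       31
add column hours_plus_3 = t['hours'] + 3:
        hours  hours_plus_3
course                     
Bio        13            16
Chem       10            13
Econ       26            29
Hist       24            27
Math       39            42
Phys       31            34
take 2 rows with largest hours:
        hours  hours_plus_3
course                     
Math       39            42
Phys       31            34

34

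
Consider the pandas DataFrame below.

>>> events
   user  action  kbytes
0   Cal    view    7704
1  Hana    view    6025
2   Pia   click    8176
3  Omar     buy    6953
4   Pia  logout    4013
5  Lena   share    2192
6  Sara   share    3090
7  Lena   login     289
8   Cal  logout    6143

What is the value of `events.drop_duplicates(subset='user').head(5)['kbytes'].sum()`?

drop duplicate user (keep=first):
   user action  kbytes
0   Cal   view    7704
1  Hana   view    6025
2   Pia  click    8176
3  Omar    buy    6953
5  Lena  share    2192
6  Sara  share    3090
take first 5 rows:
   user action  kbytes
0   Cal   view    7704
1  Hana   view    6025
2   Pia  click    8176
3  Omar    buy    6953
5  Lena  share    2192
The sum of column 'kbytes' is 31050.

31050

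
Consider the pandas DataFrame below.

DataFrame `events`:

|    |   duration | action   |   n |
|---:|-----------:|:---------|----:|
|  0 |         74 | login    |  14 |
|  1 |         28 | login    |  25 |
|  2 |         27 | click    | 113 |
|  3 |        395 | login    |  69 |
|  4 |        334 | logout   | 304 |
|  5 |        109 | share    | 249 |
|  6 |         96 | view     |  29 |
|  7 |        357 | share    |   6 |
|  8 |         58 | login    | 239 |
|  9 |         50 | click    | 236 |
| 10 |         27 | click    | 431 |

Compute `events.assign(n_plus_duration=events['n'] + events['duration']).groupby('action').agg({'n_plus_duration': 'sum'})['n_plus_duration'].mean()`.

add column n_plus_duration = events['n'] + events['duration']:
    duration  action    n  n_plus_duration
0         74   login   14               88
1         28   login   25               53
2         27   click  113              140
3        395   login   69              464
4        334  logout  304              638
5        109   share  249              358
6         96    view   29              125
7        357   share    6              363
8         58   login  239              297
9         50   click  236              286
10        27   click  431              458
group by action, sum of n_plus_duration:
        n_plus_duration
action                 
click               884
login               902
logout              638
share               721
view                125
mean of column 'n_plus_duration' → 654.0

654.0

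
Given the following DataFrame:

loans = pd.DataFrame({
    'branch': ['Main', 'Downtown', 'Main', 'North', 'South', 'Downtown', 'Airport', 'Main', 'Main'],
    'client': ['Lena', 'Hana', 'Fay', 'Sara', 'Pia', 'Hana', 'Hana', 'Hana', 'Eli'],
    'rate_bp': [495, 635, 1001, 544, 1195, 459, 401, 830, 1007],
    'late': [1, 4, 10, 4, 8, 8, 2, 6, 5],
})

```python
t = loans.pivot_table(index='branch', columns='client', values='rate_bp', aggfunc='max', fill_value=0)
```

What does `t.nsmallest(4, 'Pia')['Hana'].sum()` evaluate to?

1866

pivot: rows=branch, cols=client, max(rate_bp):
client     Eli   Fay  Hana  Lena   Pia  Sara
branch                                      
Airport      0     0   401     0     0     0
Downtown     0     0   635     0     0     0
Main      1007  1001   830   495     0     0
North        0     0     0     0     0   544
South        0     0     0     0  1195     0
take 4 rows with smallest Pia:
client     Eli   Fay  Hana  Lena  Pia  Sara
branch                                     
Airport      0     0   401     0    0     0
Downtown     0     0   635     0    0     0
Main      1007  1001   830   495    0     0
North        0     0     0     0    0   544
Hence 1866.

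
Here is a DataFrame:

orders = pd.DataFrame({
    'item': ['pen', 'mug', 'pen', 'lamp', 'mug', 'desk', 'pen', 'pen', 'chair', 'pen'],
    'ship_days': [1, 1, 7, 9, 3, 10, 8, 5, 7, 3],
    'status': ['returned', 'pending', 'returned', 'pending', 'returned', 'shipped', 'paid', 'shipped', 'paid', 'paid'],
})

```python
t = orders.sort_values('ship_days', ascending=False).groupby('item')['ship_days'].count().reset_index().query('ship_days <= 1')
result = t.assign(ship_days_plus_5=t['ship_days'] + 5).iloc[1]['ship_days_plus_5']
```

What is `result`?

6

sort by ship_days descending:
    item  ship_days    status
5   desk         10   shipped
3   lamp          9   pending
6    pen          8      paid
2    pen          7  returned
8  chair          7      paid
7    pen          5   shipped
4    mug          3  returned
9    pen          3      paid
0    pen          1  returned
1    mug          1   pending
group by item, count of ship_days:
item
chair    1
desk     1
lamp     1
mug      2
pen      5
Name: ship_days, dtype: int64
reset_index():
    item  ship_days
0  chair          1
1   desk          1
2   lamp          1
3    mug          2
4    pen          5
filter rows where ship_days <= 1:
    item  ship_days
0  chair          1
1   desk          1
2   lamp          1
add column ship_days_plus_5 = t['ship_days'] + 5:
    item  ship_days  ship_days_plus_5
0  chair          1                 6
1   desk          1                 6
2   lamp          1                 6
Finally, value at position 1, column 'ship_days_plus_5' = 6.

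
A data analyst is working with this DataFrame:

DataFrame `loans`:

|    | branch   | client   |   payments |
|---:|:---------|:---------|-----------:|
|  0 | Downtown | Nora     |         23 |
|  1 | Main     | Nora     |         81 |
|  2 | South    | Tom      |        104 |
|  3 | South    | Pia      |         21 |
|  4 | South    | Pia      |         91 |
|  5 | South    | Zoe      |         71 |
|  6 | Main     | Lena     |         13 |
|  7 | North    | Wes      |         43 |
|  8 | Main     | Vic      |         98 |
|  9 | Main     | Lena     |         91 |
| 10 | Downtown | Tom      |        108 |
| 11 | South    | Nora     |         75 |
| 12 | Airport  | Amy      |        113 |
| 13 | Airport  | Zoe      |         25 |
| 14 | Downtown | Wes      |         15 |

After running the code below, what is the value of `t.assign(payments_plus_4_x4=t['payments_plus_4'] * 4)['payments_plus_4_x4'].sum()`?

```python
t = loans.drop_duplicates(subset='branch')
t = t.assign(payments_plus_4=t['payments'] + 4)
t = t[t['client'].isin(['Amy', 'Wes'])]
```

656

drop duplicate branch (keep=first):
      branch client  payments
0   Downtown   Nora        23
1       Main   Nora        81
2      South    Tom       104
7      North    Wes        43
12   Airport    Amy       113
add column payments_plus_4 = t['payments'] + 4:
      branch client  payments  payments_plus_4
0   Downtown   Nora        23               27
1       Main   Nora        81               85
2      South    Tom       104              108
7      North    Wes        43               47
12   Airport    Amy       113              117
filter rows where client in ['Amy', 'Wes']:
     branch client  payments  payments_plus_4
7     North    Wes        43               47
12  Airport    Amy       113              117
add column payments_plus_4_x4 = t['payments_plus_4'] * 4:
     branch client  payments  payments_plus_4  payments_plus_4_x4
7     North    Wes        43               47                 188
12  Airport    Amy       113              117                 468
Taking the sum of column 'payments_plus_4_x4' gives 656.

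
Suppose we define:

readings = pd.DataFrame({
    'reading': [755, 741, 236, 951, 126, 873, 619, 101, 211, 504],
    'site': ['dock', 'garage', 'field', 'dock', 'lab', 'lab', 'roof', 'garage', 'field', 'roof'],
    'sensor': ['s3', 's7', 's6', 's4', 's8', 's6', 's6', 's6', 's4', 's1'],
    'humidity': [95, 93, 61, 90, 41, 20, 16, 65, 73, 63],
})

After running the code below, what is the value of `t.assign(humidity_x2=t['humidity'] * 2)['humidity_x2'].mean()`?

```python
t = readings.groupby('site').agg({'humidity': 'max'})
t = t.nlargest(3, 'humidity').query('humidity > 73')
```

188.0

group by site, max of humidity:
        humidity
site            
dock          95
field         73
garage        93
lab           41
roof          63
take 3 rows with largest humidity:
        humidity
site            
dock          95
garage        93
field         73
filter rows where humidity > 73:
        humidity
site            
dock          95
garage        93
add column humidity_x2 = t['humidity'] * 2:
        humidity  humidity_x2
site                         
dock          95          190
garage        93          186
Then the mean of column 'humidity_x2': 188.0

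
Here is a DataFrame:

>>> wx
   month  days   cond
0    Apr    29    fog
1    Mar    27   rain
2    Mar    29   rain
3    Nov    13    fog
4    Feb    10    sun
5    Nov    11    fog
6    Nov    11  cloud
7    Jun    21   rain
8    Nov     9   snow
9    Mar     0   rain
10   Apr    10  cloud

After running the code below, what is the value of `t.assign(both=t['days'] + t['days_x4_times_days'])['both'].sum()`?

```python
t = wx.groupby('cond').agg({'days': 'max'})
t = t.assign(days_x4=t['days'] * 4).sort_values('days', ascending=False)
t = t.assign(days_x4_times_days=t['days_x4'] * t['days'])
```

group by cond, max of days:
       days
cond       
cloud    11
fog      29
rain     29
snow      9
sun      10
add column days_x4 = t['days'] * 4:
       days  days_x4
cond                
cloud    11       44
fog      29      116
rain     29      116
snow      9       36
sun      10       40
sort by days descending:
       days  days_x4
cond                
fog      29      116
rain     29      116
cloud    11       44
sun      10       40
snow      9       36
add column days_x4_times_days = t['days_x4'] * t['days']:
       days  days_x4  days_x4_times_days
cond                                    
fog      29      116                3364
rain     29      116                3364
cloud    11       44                 484
sun      10       40                 400
snow      9       36                 324
add column both = t['days'] + t['days_x4_times_days']:
       days  days_x4  days_x4_times_days  both
cond                                          
fog      29      116                3364  3393
rain     29      116                3364  3393
cloud    11       44                 484   495
sun      10       40                 400   410
snow      9       36                 324   333
sum of column 'both' → 8024

8024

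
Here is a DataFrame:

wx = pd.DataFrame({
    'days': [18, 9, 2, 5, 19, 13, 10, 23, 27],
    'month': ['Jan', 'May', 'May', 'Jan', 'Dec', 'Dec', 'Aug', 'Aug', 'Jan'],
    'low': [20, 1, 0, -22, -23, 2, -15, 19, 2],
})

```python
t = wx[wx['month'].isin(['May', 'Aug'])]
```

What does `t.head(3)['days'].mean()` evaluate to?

7.0

filter rows where month in ['May', 'Aug']:
   days month  low
1     9   May    1
2     2   May    0
6    10   Aug  -15
7    23   Aug   19
take first 3 rows:
   days month  low
1     9   May    1
2     2   May    0
6    10   Aug  -15
Then the mean of column 'days': 7.0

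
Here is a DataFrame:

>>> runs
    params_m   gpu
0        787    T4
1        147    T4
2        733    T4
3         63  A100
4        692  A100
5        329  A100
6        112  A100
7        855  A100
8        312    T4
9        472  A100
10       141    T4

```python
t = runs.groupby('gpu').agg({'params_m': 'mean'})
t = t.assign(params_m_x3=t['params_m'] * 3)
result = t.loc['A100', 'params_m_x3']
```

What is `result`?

1261.5

group by gpu, mean of params_m:
      params_m
gpu           
A100     420.5
T4       424.0
add column params_m_x3 = t['params_m'] * 3:
      params_m  params_m_x3
gpu                        
A100     420.5       1261.5
T4       424.0       1272.0
Finally, value at row 'A100', column 'params_m_x3' = 1261.5.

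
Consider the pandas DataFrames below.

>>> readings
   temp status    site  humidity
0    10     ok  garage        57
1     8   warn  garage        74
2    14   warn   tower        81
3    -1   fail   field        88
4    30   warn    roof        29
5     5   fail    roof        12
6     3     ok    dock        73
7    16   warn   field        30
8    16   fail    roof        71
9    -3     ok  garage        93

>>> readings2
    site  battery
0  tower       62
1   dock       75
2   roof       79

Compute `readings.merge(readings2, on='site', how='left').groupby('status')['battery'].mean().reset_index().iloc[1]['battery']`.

75.0

merge on 'site' (how='left') → 10 rows:
   temp status    site  humidity  battery
0    10     ok  garage        57      NaN
1     8   warn  garage        74      NaN
2    14   warn   tower        81     62.0
3    -1   fail   field        88      NaN
4    30   warn    roof        29     79.0
5     5   fail    roof        12     79.0
6     3     ok    dock        73     75.0
7    16   warn   field        30      NaN
8    16   fail    roof        71     79.0
9    -3     ok  garage        93      NaN
group by status, mean of battery:
status
fail    79.0
ok      75.0
warn    70.5
Name: battery, dtype: float64
reset_index():
  status  battery
0   fail     79.0
1     ok     75.0
2   warn     70.5
Then the value at position 1, column 'battery': 75.0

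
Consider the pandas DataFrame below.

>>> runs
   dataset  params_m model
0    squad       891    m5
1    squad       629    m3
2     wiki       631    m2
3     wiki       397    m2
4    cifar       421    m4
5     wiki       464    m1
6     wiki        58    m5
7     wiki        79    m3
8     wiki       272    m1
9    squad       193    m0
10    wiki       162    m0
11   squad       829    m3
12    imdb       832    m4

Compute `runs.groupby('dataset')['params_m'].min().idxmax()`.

group by dataset, min of params_m:
dataset
cifar    421
imdb     832
squad    193
wiki      58
Name: params_m, dtype: int64
Taking the label with the largest value gives imdb.

imdb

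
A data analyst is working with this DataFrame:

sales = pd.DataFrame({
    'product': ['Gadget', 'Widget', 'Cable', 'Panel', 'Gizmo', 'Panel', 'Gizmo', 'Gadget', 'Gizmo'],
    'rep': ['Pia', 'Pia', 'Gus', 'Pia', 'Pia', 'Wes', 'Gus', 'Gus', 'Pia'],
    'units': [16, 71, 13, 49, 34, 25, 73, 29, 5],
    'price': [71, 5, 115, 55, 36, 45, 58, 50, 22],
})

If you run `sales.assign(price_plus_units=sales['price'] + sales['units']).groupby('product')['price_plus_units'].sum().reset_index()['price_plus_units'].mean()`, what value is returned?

154.4

add column price_plus_units = sales['price'] + sales['units']:
  product  rep  units  price  price_plus_units
0  Gadget  Pia     16     71                87
1  Widget  Pia     71      5                76
2   Cable  Gus     13    115               128
3   Panel  Pia     49     55               104
4   Gizmo  Pia     34     36                70
5   Panel  Wes     25     45                70
6   Gizmo  Gus     73     58               131
7  Gadget  Gus     29     50                79
8   Gizmo  Pia      5     22                27
group by product, sum of price_plus_units:
product
Cable     128
Gadget    166
Gizmo     228
Panel     174
Widget     76
Name: price_plus_units, dtype: int64
reset_index():
  product  price_plus_units
0   Cable               128
1  Gadget               166
2   Gizmo               228
3   Panel               174
4  Widget                76
The mean of column 'price_plus_units' is 154.4.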